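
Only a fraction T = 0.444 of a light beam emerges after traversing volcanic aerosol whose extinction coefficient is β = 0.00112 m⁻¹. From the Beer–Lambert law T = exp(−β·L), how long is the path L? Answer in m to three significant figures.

Beer–Lambert: T = exp(−βL) ⇒ L = −ln(T)/β = −ln(0.444)/0.00112 = 0.8119/0.00112 = 724.9 m.

725 m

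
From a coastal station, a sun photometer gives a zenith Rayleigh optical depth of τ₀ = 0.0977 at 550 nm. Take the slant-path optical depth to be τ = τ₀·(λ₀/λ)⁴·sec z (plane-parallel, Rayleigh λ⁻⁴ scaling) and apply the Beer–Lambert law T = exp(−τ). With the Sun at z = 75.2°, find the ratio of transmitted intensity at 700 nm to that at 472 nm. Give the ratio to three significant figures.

1.75

Airmass: sec 75.2° = 3.9147.
τ(700 nm) = 0.0977 × (550/700)⁴ × 3.9147 = 0.0977 × 0.3811 × 3.9147 = 0.1458.
τ(472 nm) = 0.0977 × (550/472)⁴ × 3.9147 = 0.0977 × 1.8437 × 3.9147 = 0.7051.
T(700)/T(472) = exp(τ_B − τ_A) = exp(0.5594) = 1.7496.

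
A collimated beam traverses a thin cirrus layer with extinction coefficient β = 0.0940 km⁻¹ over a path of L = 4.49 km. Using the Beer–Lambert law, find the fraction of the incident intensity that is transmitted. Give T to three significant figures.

0.656

τ = β·L = 0.0940 × 4.49 = 0.4221.
T = exp(−0.4221) = 0.6557.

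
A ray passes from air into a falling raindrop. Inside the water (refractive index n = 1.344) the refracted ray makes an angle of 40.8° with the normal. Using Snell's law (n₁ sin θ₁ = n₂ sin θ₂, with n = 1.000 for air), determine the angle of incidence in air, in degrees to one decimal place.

Snell: sin θ_i = n · sin θ_r = 1.344 × sin 40.8° = 1.344 × 0.6534 = 0.8782.
θ_i = arcsin(0.8782) = 61.43°.

61.4°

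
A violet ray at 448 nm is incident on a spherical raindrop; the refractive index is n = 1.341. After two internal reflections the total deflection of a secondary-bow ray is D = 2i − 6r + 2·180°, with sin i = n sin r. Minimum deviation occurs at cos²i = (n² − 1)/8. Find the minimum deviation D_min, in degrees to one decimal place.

233.0°

cos²i = (1.79828 − 1)/8 = 0.09979; i = arccos(0.31589) = 71.586°.
sin r = sin 71.586°/1.341 = 0.70753; r = 45.034°.
D_min = 2·71.586° − 6·45.034° + 360° = 232.966°.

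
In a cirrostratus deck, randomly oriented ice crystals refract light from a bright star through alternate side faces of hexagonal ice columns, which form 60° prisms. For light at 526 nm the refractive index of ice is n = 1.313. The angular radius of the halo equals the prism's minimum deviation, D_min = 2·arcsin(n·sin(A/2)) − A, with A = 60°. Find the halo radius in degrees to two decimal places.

22.07°

n·sin(A/2) = 1.313 × sin 30° = 1.313 × 0.5000 = 0.6565.
D_min = 2·arcsin(0.6565) − 60° = 2 × 41.033° − 60° = 22.067°.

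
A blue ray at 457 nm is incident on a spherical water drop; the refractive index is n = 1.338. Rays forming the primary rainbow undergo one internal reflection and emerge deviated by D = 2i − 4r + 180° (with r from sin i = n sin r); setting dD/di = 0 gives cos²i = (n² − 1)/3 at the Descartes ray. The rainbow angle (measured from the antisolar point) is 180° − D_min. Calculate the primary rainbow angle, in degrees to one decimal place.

cos²i = (1.79024 − 1)/3 = 0.26341; i = arccos(0.51324) = 59.120°.
sin r = sin 59.120°/1.338 = 0.64144; r = 39.899°.
D_min = 2·59.120° − 4·39.899° + 180° = 138.643°.
Rainbow angle = 180° − D_min = 41.357°.

41.4°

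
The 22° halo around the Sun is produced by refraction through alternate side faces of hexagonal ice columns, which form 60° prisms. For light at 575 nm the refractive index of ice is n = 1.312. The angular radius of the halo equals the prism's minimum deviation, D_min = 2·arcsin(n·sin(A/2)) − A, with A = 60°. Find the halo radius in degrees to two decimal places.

21.99°

n·sin(A/2) = 1.312 × sin 30° = 1.312 × 0.5000 = 0.6560.
D_min = 2·arcsin(0.6560) − 60° = 2 × 40.996° − 60° = 21.991°.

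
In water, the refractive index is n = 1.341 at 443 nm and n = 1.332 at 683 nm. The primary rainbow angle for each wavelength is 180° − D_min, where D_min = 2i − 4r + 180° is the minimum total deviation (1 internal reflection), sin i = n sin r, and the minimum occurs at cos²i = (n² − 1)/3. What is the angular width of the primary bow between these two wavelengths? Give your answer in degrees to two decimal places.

At 443 nm (n = 1.341): cos²i = 0.26609 → i = 58.946°, r = 39.705°, D_min = 139.071°, rainbow angle = 40.929°.
At 683 nm (n = 1.332): cos²i = 0.25807 → i = 59.469°, r = 40.290°, D_min = 137.776°, rainbow angle = 42.224°.
Angular width = |40.929° − 42.224°| = 1.295°.

1.29°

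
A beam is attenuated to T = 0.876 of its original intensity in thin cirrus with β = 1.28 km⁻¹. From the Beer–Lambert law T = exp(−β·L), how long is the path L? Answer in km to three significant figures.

Beer–Lambert: T = exp(−βL) ⇒ L = −ln(T)/β = −ln(0.876)/1.28 = 0.1324/1.28 = 0.1034 km.

0.103 km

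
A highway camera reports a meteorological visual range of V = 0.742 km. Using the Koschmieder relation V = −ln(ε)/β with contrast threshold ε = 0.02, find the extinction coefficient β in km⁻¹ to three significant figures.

5.27 km⁻¹

β = −ln(0.02) / V = 3.912 / 0.742 = 5.2723 km⁻¹.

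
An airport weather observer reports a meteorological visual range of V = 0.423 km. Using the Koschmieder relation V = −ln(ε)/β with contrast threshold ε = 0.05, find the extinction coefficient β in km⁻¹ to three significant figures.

7.08 km⁻¹

β = −ln(0.05) / V = 2.996 / 0.423 = 7.0821 km⁻¹.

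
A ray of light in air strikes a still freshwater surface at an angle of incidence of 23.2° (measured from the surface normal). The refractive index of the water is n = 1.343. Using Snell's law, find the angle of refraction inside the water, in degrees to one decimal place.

17.1°

Snell: sin θ_r = sin θ_i / n = sin 23.2° / 1.343 = 0.3939 / 1.343 = 0.2933.
θ_r = arcsin(0.2933) = 17.06°.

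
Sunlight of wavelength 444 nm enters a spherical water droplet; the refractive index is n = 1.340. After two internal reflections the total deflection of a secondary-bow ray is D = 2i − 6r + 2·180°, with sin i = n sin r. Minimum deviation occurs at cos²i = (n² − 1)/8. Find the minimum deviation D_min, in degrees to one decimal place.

cos²i = (1.79560 − 1)/8 = 0.09945; i = arccos(0.31536) = 71.618°.
sin r = sin 71.618°/1.340 = 0.70819; r = 45.088°.
D_min = 2·71.618° − 6·45.088° + 360° = 232.709°.

232.7°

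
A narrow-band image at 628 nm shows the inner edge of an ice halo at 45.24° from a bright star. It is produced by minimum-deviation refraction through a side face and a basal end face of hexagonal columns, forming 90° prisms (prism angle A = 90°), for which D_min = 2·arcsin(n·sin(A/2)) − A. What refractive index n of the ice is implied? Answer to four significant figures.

1.308

Rearranging: n = sin((D_min + A)/2) / sin(A/2).
(D_min + A)/2 = (45.24° + 90°)/2 = 67.620°.
n = sin 67.620° / sin 45° = 0.9247 / 0.7071 = 1.3077.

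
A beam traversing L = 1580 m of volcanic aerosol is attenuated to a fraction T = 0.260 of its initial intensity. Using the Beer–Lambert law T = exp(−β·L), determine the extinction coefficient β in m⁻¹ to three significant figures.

Beer–Lambert: T = exp(−βL) ⇒ β = −ln(T)/L = −ln(0.260)/1580 = 1.3471/1580 = 0.0008526 m⁻¹.

0.000853 m⁻¹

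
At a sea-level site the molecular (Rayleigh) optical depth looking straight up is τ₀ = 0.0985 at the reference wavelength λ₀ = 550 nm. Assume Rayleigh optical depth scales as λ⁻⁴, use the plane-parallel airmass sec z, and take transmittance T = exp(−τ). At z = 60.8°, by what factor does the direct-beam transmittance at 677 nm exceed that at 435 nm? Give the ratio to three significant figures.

Airmass: sec 60.8° = 2.0498.
τ(677 nm) = 0.0985 × (550/677)⁴ × 2.0498 = 0.0985 × 0.4356 × 2.0498 = 0.0880.
τ(435 nm) = 0.0985 × (550/435)⁴ × 2.0498 = 0.0985 × 2.5556 × 2.0498 = 0.5160.
T(677)/T(435) = exp(τ_B − τ_A) = exp(0.4280) = 1.5342.

1.53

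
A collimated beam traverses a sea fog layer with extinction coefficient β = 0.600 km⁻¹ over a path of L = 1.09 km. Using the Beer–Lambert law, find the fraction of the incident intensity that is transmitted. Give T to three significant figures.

0.520

τ = β·L = 0.600 × 1.09 = 0.6540.
T = exp(−0.6540) = 0.5200.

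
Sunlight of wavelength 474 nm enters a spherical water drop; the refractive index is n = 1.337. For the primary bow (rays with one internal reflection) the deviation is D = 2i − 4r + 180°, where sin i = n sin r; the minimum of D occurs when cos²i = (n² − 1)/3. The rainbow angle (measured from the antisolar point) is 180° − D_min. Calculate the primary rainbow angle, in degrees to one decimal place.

cos²i = (1.78757 − 1)/3 = 0.26252; i = arccos(0.51237) = 59.178°.
sin r = sin 59.178°/1.337 = 0.64231; r = 39.964°.
D_min = 2·59.178° − 4·39.964° + 180° = 138.500°.
Rainbow angle = 180° − D_min = 41.500°.

41.5°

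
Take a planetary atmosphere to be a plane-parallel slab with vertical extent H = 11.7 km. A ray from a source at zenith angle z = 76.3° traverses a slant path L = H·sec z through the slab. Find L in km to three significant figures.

sec z = 1/cos 76.3° = 4.2223.
L = 11.7 × 4.2223 = 49.401 km.

49.4 km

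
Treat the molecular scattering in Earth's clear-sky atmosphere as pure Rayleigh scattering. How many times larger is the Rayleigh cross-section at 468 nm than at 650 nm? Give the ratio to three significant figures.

3.72

Rayleigh scattering ∝ λ⁻⁴, so the ratio of coefficients is the inverse fourth power of the wavelength ratio.
σ(468)/σ(650) = (650/468)⁴ = (1.3889)⁴ = 3.721.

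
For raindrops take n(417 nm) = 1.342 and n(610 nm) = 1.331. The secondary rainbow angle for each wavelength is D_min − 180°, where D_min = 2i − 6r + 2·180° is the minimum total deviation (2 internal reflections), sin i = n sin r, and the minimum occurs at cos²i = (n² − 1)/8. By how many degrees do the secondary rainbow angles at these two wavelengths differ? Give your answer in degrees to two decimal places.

At 417 nm (n = 1.342): cos²i = 0.10012 → i = 71.554°, r = 44.981°, D_min = 233.222°, rainbow angle = 53.222°.
At 610 nm (n = 1.331): cos²i = 0.09645 → i = 71.907°, r = 45.575°, D_min = 230.365°, rainbow angle = 50.365°.
Angular width = |53.222° − 50.365°| = 2.857°.

2.86°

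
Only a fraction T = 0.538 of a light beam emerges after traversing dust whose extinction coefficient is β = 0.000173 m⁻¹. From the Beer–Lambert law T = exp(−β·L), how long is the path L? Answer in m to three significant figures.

3580 m

Beer–Lambert: T = exp(−βL) ⇒ L = −ln(T)/β = −ln(0.538)/0.000173 = 0.6199/0.000173 = 3583 m.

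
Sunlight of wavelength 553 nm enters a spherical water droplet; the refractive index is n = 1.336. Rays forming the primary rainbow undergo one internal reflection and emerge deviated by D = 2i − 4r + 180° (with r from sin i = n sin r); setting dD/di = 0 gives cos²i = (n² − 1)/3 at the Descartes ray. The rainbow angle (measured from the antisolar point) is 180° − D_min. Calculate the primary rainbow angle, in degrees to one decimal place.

cos²i = (1.78490 − 1)/3 = 0.26163; i = arccos(0.51150) = 59.236°.
sin r = sin 59.236°/1.336 = 0.64318; r = 40.029°.
D_min = 2·59.236° − 4·40.029° + 180° = 138.356°.
Rainbow angle = 180° − D_min = 41.644°.

41.6°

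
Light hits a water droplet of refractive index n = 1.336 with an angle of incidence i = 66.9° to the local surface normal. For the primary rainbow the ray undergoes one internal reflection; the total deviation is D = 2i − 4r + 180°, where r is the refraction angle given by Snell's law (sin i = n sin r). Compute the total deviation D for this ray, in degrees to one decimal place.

139.8°

sin r = sin 66.9° / 1.336 = 0.9198/1.336 = 0.6885; r = 43.51°.
D = 2·66.9° − 4·43.51° + 180° = 133.80° − 174.04° + 180° = 139.76°.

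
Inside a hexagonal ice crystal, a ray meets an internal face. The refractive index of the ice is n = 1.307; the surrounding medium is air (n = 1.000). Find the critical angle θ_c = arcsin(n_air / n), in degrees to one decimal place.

sin θ_c = n_air / n = 1.000 / 1.307 = 0.7651.
θ_c = arcsin(0.7651) = 49.92°.

49.9°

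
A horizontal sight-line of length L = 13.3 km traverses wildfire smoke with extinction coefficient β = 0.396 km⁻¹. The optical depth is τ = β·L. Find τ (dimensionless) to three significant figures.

τ = β·L = 0.396 × 13.3 = 5.2668.

5.27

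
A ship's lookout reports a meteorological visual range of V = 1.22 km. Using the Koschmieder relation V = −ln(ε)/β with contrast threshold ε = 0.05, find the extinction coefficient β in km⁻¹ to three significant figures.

2.46 km⁻¹

β = −ln(0.05) / V = 2.996 / 1.22 = 2.4555 km⁻¹.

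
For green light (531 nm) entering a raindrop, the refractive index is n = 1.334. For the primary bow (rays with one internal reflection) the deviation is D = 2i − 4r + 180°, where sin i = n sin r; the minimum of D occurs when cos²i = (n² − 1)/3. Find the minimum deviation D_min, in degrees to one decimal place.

cos²i = (1.77956 − 1)/3 = 0.25985; i = arccos(0.50976) = 59.352°.
sin r = sin 59.352°/1.334 = 0.64492; r = 40.159°.
D_min = 2·59.352° − 4·40.159° + 180° = 138.067°.

138.1°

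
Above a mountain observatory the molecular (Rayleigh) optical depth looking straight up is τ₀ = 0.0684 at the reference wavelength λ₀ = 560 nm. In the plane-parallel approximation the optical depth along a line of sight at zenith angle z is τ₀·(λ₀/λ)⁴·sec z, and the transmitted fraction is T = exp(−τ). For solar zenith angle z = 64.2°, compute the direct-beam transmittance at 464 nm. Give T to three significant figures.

sec 64.2° = 2.2976.
τ = 0.0684 × (560/464)⁴ × 2.2976 = 0.0684 × 2.1217 × 2.2976 = 0.3334.
T = exp(−0.3334) = 0.7165.

0.716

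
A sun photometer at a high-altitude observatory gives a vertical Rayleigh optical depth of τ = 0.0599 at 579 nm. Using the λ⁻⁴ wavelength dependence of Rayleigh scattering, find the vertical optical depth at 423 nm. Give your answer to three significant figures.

τ(423 nm) = τ(579 nm) × (579/423)⁴ = 0.0599 × (1.3688)⁴ = 0.0599 × 3.5104 = 0.2103.

0.210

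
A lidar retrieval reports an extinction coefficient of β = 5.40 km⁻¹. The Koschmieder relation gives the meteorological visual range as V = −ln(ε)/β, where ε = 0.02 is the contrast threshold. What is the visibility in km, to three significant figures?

0.724 km

V = −ln(0.02) / 5.40 = 3.912 / 5.40 = 0.7244 km.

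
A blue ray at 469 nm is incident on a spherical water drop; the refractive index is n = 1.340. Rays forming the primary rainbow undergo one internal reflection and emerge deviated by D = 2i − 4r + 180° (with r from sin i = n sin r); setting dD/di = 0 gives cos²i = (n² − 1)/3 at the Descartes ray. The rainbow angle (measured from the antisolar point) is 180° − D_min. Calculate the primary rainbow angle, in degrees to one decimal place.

cos²i = (1.79560 − 1)/3 = 0.26520; i = arccos(0.51498) = 59.004°.
sin r = sin 59.004°/1.340 = 0.63971; r = 39.770°.
D_min = 2·59.004° − 4·39.770° + 180° = 138.929°.
Rainbow angle = 180° − D_min = 41.071°.

41.1°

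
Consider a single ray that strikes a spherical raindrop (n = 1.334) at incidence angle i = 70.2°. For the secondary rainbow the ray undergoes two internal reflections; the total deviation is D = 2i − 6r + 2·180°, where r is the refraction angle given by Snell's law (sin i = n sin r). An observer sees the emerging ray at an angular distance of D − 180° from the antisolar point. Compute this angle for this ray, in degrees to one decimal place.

sin r = sin 70.2° / 1.334 = 0.9409/1.334 = 0.7053; r = 44.85°.
D = 2·70.2° − 6·44.85° + 2·180° = 140.40° − 269.13° + 360° = 231.27°.
Angle from antisolar point = D − 180° = 51.27°.

51.3°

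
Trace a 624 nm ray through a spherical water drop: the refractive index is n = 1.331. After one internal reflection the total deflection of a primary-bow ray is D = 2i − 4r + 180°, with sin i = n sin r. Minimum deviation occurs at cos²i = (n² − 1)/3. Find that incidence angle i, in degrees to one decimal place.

cos²i = (1.331² − 1)/3 = (1.77156 − 1)/3 = 0.25719.
cos i = 0.50714, so i = 59.527°.

59.5°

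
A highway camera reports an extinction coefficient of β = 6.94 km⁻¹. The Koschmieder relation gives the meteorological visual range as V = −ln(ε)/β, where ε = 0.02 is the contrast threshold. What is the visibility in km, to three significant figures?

0.564 km

V = −ln(0.02) / 6.94 = 3.912 / 6.94 = 0.5637 km.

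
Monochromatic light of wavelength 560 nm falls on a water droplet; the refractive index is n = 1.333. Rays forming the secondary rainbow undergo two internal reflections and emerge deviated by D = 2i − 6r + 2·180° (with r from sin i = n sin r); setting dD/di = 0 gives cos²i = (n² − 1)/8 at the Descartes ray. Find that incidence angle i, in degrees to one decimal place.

cos²i = (1.333² − 1)/8 = (1.77689 − 1)/8 = 0.09711.
cos i = 0.31163, so i = 71.843°.

71.8°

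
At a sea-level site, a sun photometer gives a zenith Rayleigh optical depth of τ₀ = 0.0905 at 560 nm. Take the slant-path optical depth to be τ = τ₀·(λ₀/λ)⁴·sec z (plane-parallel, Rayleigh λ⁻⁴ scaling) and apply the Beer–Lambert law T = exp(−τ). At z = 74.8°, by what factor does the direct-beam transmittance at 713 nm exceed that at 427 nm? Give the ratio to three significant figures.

2.43

Airmass: sec 74.8° = 3.8140.
τ(713 nm) = 0.0905 × (560/713)⁴ × 3.8140 = 0.0905 × 0.3805 × 3.8140 = 0.1313.
τ(427 nm) = 0.0905 × (560/427)⁴ × 3.8140 = 0.0905 × 2.9583 × 3.8140 = 1.0211.
T(713)/T(427) = exp(τ_B − τ_A) = exp(0.8898) = 2.4346.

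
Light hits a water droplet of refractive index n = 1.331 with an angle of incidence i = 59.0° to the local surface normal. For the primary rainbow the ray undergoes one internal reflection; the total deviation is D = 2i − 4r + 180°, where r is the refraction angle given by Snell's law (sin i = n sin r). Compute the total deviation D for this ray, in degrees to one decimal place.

137.6°

sin r = sin 59.0° / 1.331 = 0.8572/1.331 = 0.6440; r = 40.09°.
D = 2·59.0° − 4·40.09° + 180° = 118.00° − 160.36° + 180° = 137.64°.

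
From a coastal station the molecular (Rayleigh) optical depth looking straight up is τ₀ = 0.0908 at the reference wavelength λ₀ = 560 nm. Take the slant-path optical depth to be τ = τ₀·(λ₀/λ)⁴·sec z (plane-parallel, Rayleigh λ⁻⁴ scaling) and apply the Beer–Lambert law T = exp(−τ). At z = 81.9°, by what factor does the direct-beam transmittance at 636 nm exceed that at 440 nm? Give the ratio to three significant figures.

3.68

Airmass: sec 81.9° = 7.0972.
τ(636 nm) = 0.0908 × (560/636)⁴ × 7.0972 = 0.0908 × 0.6011 × 7.0972 = 0.3873.
τ(440 nm) = 0.0908 × (560/440)⁴ × 7.0972 = 0.0908 × 2.6239 × 7.0972 = 1.6909.
T(636)/T(440) = exp(τ_B − τ_A) = exp(1.3035) = 3.6823.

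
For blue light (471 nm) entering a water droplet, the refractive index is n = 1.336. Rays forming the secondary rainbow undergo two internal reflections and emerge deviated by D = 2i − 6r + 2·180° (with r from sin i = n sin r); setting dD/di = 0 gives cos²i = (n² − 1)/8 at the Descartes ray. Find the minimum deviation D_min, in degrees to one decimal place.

231.7°

cos²i = (1.78490 − 1)/8 = 0.09811; i = arccos(0.31323) = 71.746°.
sin r = sin 71.746°/1.336 = 0.71084; r = 45.303°.
D_min = 2·71.746° − 6·45.303° + 360° = 231.674°.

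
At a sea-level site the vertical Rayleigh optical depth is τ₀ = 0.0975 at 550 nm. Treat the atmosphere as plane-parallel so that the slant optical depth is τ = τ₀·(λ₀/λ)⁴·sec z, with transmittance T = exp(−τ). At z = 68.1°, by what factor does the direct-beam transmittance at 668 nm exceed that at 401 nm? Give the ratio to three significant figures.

Airmass: sec 68.1° = 2.6811.
τ(668 nm) = 0.0975 × (550/668)⁴ × 2.6811 = 0.0975 × 0.4596 × 2.6811 = 0.1201.
τ(401 nm) = 0.0975 × (550/401)⁴ × 2.6811 = 0.0975 × 3.5389 × 2.6811 = 0.9251.
T(668)/T(401) = exp(τ_B − τ_A) = exp(0.8050) = 2.2366.

2.24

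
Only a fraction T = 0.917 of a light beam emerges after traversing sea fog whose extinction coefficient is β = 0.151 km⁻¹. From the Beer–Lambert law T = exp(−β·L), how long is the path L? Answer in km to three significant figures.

0.574 km

Beer–Lambert: T = exp(−βL) ⇒ L = −ln(T)/β = −ln(0.917)/0.151 = 0.0866/0.151 = 0.5738 km.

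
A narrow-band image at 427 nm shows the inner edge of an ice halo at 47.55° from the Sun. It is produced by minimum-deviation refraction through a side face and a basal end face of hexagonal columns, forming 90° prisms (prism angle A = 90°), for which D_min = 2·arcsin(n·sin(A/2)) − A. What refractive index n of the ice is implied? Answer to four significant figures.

1.318

Rearranging: n = sin((D_min + A)/2) / sin(A/2).
(D_min + A)/2 = (47.55° + 90°)/2 = 68.775°.
n = sin 68.775° / sin 45° = 0.9322 / 0.7071 = 1.3183.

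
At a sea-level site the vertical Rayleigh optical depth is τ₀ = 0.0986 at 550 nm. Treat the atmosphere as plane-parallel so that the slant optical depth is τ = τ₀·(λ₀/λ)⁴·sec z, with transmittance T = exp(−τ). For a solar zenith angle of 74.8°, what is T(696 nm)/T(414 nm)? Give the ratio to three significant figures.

2.79

Airmass: sec 74.8° = 3.8140.
τ(696 nm) = 0.0986 × (550/696)⁴ × 3.8140 = 0.0986 × 0.3900 × 3.8140 = 0.1466.
τ(414 nm) = 0.0986 × (550/414)⁴ × 3.8140 = 0.0986 × 3.1149 × 3.8140 = 1.1714.
T(696)/T(414) = exp(τ_B − τ_A) = exp(1.0248) = 2.7865.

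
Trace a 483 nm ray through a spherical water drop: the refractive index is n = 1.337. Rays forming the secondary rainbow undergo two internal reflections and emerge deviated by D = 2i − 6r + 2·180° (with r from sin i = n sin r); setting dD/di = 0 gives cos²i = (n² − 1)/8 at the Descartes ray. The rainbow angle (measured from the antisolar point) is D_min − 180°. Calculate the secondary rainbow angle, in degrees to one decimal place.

cos²i = (1.78757 − 1)/8 = 0.09845; i = arccos(0.31376) = 71.714°.
sin r = sin 71.714°/1.337 = 0.71017; r = 45.249°.
D_min = 2·71.714° − 6·45.249° + 360° = 231.934°.
Rainbow angle = D_min − 180° = 51.934°.

51.9°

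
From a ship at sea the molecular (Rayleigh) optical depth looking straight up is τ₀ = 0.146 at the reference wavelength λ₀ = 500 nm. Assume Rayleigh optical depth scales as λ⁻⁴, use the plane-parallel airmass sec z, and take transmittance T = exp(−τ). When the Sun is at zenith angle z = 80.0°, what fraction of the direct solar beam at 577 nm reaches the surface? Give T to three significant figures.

0.622

sec 80.0° = 5.7588.
τ = 0.146 × (500/577)⁴ × 5.7588 = 0.146 × 0.5639 × 5.7588 = 0.4741.
T = exp(−0.4741) = 0.6225.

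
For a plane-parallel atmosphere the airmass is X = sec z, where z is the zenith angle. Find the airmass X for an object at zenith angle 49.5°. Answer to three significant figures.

1.54

X = sec z = 1/cos 49.5° = 1/0.6494 = 1.5398.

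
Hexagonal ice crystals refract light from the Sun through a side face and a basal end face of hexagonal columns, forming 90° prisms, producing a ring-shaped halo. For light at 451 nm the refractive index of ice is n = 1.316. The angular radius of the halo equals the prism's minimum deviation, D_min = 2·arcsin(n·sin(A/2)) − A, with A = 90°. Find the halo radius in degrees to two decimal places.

n·sin(A/2) = 1.316 × sin 45° = 1.316 × 0.7071 = 0.9306.
D_min = 2·arcsin(0.9306) − 90° = 2 × 68.521° − 90° = 47.042°.

47.04°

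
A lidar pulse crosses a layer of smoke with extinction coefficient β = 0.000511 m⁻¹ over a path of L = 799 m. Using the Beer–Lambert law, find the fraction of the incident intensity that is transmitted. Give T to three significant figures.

τ = β·L = 0.000511 × 799 = 0.4083.
T = exp(−0.4083) = 0.6648.

0.665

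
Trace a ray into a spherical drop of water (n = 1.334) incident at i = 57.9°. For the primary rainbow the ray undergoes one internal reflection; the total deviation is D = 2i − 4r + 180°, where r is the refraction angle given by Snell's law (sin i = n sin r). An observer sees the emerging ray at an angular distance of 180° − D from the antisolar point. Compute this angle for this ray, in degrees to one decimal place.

41.9°

sin r = sin 57.9° / 1.334 = 0.8471/1.334 = 0.6350; r = 39.42°.
D = 2·57.9° − 4·39.42° + 180° = 115.80° − 157.69° + 180° = 138.11°.
Angle from antisolar point = 180° − D = 41.89°.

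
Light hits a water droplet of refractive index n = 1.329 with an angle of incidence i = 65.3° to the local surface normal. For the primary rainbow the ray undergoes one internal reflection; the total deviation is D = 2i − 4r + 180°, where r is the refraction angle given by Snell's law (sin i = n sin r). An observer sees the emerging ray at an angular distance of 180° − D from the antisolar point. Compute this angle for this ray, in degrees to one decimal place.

sin r = sin 65.3° / 1.329 = 0.9085/1.329 = 0.6836; r = 43.13°.
D = 2·65.3° − 4·43.13° + 180° = 130.60° − 172.50° + 180° = 138.10°.
Angle from antisolar point = 180° − D = 41.90°.

41.9°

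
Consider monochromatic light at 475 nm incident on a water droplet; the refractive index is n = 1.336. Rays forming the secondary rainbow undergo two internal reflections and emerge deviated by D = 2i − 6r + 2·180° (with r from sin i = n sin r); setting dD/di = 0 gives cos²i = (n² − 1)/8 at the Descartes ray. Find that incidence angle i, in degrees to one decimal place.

cos²i = (1.336² − 1)/8 = (1.78490 − 1)/8 = 0.09811.
cos i = 0.31323, so i = 71.746°.

71.7°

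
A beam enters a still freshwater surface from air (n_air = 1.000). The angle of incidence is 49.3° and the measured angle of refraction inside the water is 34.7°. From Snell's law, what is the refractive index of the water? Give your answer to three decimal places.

1.332

n = sin θ_i / sin θ_r = sin 49.3° / sin 34.7° = 0.7581 / 0.5693 = 1.3317.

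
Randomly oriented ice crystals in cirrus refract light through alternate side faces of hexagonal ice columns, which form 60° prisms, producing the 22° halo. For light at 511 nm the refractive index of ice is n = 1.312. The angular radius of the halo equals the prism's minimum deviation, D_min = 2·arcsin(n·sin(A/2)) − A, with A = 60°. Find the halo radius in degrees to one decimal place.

n·sin(A/2) = 1.312 × sin 30° = 1.312 × 0.5000 = 0.6560.
D_min = 2·arcsin(0.6560) − 60° = 2 × 40.996° − 60° = 21.991°.

22.0°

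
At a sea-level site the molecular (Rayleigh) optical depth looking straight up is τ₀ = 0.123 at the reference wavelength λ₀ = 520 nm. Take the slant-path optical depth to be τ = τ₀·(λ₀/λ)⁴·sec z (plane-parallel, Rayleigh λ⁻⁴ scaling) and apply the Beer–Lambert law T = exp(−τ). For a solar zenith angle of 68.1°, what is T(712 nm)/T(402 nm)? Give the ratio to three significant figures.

2.29

Airmass: sec 68.1° = 2.6811.
τ(712 nm) = 0.123 × (520/712)⁴ × 2.6811 = 0.123 × 0.2845 × 2.6811 = 0.0938.
τ(402 nm) = 0.123 × (520/402)⁴ × 2.6811 = 0.123 × 2.7997 × 2.6811 = 0.9233.
T(712)/T(402) = exp(τ_B − τ_A) = exp(0.8294) = 2.2920.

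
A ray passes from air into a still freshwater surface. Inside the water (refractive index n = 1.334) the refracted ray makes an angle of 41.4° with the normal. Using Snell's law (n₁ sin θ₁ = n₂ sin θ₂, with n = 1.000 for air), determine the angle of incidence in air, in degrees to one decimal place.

61.9°

Snell: sin θ_i = n · sin θ_r = 1.334 × sin 41.4° = 1.334 × 0.6613 = 0.8822.
θ_i = arcsin(0.8822) = 61.91°.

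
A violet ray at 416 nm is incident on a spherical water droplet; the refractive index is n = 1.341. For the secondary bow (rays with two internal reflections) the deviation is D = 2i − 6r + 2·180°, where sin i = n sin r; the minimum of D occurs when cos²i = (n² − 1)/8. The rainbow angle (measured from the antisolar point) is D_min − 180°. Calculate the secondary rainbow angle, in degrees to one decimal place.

cos²i = (1.79828 − 1)/8 = 0.09979; i = arccos(0.31589) = 71.586°.
sin r = sin 71.586°/1.341 = 0.70753; r = 45.034°.
D_min = 2·71.586° − 6·45.034° + 360° = 232.966°.
Rainbow angle = D_min − 180° = 52.966°.

53.0°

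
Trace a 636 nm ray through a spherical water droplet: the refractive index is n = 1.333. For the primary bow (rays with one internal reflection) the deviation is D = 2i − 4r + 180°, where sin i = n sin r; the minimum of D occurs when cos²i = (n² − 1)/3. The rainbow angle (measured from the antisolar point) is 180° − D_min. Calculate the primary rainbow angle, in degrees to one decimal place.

42.1°

cos²i = (1.77689 − 1)/3 = 0.25896; i = arccos(0.50888) = 59.410°.
sin r = sin 59.410°/1.333 = 0.64579; r = 40.225°.
D_min = 2·59.410° − 4·40.225° + 180° = 137.922°.
Rainbow angle = 180° − D_min = 42.078°.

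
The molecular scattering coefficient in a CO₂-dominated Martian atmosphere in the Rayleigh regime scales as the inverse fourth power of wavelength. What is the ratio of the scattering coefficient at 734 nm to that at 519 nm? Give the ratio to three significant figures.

0.250

Rayleigh scattering ∝ λ⁻⁴, so the ratio of coefficients is the inverse fourth power of the wavelength ratio.
σ(734)/σ(519) = (519/734)⁴ = (0.7071)⁴ = 0.25.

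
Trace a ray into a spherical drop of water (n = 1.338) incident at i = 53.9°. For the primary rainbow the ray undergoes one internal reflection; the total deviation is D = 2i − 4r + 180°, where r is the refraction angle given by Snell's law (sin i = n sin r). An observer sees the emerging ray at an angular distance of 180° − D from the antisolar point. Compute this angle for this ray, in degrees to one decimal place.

40.8°

sin r = sin 53.9° / 1.338 = 0.8080/1.338 = 0.6039; r = 37.15°.
D = 2·53.9° − 4·37.15° + 180° = 107.80° − 148.59° + 180° = 139.21°.
Angle from antisolar point = 180° − D = 40.79°.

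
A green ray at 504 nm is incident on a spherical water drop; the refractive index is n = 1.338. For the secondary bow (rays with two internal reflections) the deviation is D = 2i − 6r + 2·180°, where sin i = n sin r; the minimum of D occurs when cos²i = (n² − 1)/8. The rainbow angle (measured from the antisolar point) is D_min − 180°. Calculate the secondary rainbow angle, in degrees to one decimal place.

cos²i = (1.79024 − 1)/8 = 0.09878; i = arccos(0.31429) = 71.682°.
sin r = sin 71.682°/1.338 = 0.70951; r = 45.195°.
D_min = 2·71.682° − 6·45.195° + 360° = 232.193°.
Rainbow angle = D_min − 180° = 52.193°.

52.2°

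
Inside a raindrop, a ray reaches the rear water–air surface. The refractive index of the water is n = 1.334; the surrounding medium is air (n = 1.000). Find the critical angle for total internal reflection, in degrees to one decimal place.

sin θ_c = n_air / n = 1.000 / 1.334 = 0.7496.
θ_c = arcsin(0.7496) = 48.56°.

48.6°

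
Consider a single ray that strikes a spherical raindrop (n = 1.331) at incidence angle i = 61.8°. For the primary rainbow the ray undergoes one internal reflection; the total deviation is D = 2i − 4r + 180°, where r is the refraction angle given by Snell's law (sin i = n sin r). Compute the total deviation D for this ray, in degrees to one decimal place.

sin r = sin 61.8° / 1.331 = 0.8813/1.331 = 0.6621; r = 41.46°.
D = 2·61.8° − 4·41.46° + 180° = 123.60° − 165.85° + 180° = 137.75°.

137.7°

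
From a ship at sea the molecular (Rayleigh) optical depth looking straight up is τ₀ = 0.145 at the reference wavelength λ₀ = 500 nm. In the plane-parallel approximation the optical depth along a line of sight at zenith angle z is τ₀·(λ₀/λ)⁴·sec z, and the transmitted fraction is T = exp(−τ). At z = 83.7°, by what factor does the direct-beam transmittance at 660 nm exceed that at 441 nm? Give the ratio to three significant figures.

5.74

Airmass: sec 83.7° = 9.1129.
τ(660 nm) = 0.145 × (500/660)⁴ × 9.1129 = 0.145 × 0.3294 × 9.1129 = 0.4352.
τ(441 nm) = 0.145 × (500/441)⁴ × 9.1129 = 0.145 × 1.6524 × 9.1129 = 2.1835.
T(660)/T(441) = exp(τ_B − τ_A) = exp(1.7482) = 5.7445.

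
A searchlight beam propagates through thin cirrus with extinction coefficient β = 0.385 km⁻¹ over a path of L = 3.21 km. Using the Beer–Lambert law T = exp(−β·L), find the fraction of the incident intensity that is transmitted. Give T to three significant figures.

0.291

τ = β·L = 0.385 × 3.21 = 1.2359.
T = exp(−1.2359) = 0.2906.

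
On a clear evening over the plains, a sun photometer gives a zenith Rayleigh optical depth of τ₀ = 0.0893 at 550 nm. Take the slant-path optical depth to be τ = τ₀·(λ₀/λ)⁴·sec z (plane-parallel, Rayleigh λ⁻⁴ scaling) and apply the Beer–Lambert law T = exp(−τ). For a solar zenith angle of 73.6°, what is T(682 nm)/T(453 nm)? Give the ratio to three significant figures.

1.74

Airmass: sec 73.6° = 3.5418.
τ(682 nm) = 0.0893 × (550/682)⁴ × 3.5418 = 0.0893 × 0.4230 × 3.5418 = 0.1338.
τ(453 nm) = 0.0893 × (550/453)⁴ × 3.5418 = 0.0893 × 2.1730 × 3.5418 = 0.6873.
T(682)/T(453) = exp(τ_B − τ_A) = exp(0.5535) = 1.7393.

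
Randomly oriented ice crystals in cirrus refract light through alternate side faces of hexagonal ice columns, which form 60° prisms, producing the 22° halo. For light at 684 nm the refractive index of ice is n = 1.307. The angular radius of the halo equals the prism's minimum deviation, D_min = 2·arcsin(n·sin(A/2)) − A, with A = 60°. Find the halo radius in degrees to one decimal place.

21.6°

n·sin(A/2) = 1.307 × sin 30° = 1.307 × 0.5000 = 0.6535.
D_min = 2·arcsin(0.6535) − 60° = 2 × 40.806° − 60° = 21.612°.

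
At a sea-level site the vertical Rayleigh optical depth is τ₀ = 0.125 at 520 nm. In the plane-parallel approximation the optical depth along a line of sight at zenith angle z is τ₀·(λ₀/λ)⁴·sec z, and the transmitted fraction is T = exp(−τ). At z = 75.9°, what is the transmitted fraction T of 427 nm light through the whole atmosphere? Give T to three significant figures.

sec 75.9° = 4.1048.
τ = 0.125 × (520/427)⁴ × 4.1048 = 0.125 × 2.1994 × 4.1048 = 1.1285.
T = exp(−1.1285) = 0.3235.

0.324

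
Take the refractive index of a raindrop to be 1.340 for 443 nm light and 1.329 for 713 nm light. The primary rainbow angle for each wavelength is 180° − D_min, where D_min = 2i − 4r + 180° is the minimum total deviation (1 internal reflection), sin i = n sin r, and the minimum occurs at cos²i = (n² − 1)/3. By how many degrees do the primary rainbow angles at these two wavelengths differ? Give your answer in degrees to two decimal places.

1.59°

At 443 nm (n = 1.340): cos²i = 0.26520 → i = 59.004°, r = 39.770°, D_min = 138.929°, rainbow angle = 41.071°.
At 713 nm (n = 1.329): cos²i = 0.25541 → i = 59.643°, r = 40.487°, D_min = 137.337°, rainbow angle = 42.663°.
Angular width = |41.071° − 42.663°| = 1.592°.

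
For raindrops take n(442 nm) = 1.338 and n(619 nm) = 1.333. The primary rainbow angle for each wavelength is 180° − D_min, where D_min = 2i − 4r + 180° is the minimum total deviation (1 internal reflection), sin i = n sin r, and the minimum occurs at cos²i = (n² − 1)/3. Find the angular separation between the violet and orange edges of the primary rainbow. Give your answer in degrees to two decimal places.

0.72°

At 442 nm (n = 1.338): cos²i = 0.26341 → i = 59.120°, r = 39.899°, D_min = 138.643°, rainbow angle = 41.357°.
At 619 nm (n = 1.333): cos²i = 0.25896 → i = 59.410°, r = 40.225°, D_min = 137.922°, rainbow angle = 42.078°.
Angular width = |41.357° − 42.078°| = 0.722°.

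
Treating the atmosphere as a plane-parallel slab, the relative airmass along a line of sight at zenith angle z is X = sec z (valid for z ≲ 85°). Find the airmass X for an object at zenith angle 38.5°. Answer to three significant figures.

X = sec z = 1/cos 38.5° = 1/0.7826 = 1.2778.

1.28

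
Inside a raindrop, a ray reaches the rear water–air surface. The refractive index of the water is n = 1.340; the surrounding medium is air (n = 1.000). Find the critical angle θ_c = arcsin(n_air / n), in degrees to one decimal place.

48.3°

sin θ_c = n_air / n = 1.000 / 1.340 = 0.7463.
θ_c = arcsin(0.7463) = 48.27°.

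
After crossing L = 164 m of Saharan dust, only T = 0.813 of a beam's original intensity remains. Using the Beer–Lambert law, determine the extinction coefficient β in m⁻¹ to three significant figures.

Beer–Lambert: T = exp(−βL) ⇒ β = −ln(T)/L = −ln(0.813)/164 = 0.2070/164 = 0.001262 m⁻¹.

0.00126 m⁻¹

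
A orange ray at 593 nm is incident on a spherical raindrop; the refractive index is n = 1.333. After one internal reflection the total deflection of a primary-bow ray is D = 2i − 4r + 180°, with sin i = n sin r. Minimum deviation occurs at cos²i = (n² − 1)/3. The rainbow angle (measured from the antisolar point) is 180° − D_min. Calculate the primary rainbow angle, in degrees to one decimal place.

42.1°

cos²i = (1.77689 − 1)/3 = 0.25896; i = arccos(0.50888) = 59.410°.
sin r = sin 59.410°/1.333 = 0.64579; r = 40.225°.
D_min = 2·59.410° − 4·40.225° + 180° = 137.922°.
Rainbow angle = 180° − D_min = 42.078°.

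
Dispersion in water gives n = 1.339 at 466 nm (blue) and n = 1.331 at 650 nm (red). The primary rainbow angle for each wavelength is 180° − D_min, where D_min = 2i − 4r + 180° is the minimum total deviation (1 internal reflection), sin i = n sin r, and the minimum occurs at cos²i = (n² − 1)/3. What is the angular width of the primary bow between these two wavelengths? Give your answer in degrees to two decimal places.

1.16°

At 466 nm (n = 1.339): cos²i = 0.26431 → i = 59.062°, r = 39.834°, D_min = 138.786°, rainbow angle = 41.214°.
At 650 nm (n = 1.331): cos²i = 0.25719 → i = 59.527°, r = 40.356°, D_min = 137.630°, rainbow angle = 42.370°.
Angular width = |41.214° − 42.370°| = 1.156°.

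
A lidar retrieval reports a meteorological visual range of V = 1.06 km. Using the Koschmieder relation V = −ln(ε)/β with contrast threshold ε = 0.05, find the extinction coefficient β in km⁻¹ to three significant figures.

β = −ln(0.05) / V = 2.996 / 1.06 = 2.8262 km⁻¹.

2.83 km⁻¹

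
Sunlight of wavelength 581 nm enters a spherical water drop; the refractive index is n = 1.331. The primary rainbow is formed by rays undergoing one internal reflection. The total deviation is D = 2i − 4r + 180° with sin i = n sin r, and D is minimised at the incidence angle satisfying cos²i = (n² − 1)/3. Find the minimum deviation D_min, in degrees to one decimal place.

137.6°

cos²i = (1.77156 − 1)/3 = 0.25719; i = arccos(0.50714) = 59.527°.
sin r = sin 59.527°/1.331 = 0.64753; r = 40.356°.
D_min = 2·59.527° − 4·40.356° + 180° = 137.630°.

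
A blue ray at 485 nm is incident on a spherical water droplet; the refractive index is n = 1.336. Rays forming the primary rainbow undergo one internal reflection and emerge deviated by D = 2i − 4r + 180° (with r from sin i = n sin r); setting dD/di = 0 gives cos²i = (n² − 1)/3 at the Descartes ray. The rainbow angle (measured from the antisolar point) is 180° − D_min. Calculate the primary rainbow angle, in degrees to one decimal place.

41.6°

cos²i = (1.78490 − 1)/3 = 0.26163; i = arccos(0.51150) = 59.236°.
sin r = sin 59.236°/1.336 = 0.64318; r = 40.029°.
D_min = 2·59.236° − 4·40.029° + 180° = 138.356°.
Rainbow angle = 180° − D_min = 41.644°.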